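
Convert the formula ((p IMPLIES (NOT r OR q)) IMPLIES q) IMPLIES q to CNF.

NOT p OR NOT r OR q

((p IMPLIES (NOT r OR q)) IMPLIES q) IMPLIES q
= NOT ((p IMPLIES (NOT r OR q)) IMPLIES q) OR q   — eliminate IMPLIES
= NOT (NOT (p IMPLIES (NOT r OR q)) OR q) OR q   — eliminate IMPLIES
= NOT (NOT (NOT p OR NOT r OR q) OR q) OR q   — eliminate IMPLIES
= (NOT NOT (NOT p OR NOT r OR q) AND NOT q) OR q   — De Morgan
= ((NOT p OR NOT r OR q) AND NOT q) OR q   — double negation
= (NOT p OR NOT r OR q OR q) AND (NOT q OR q)   — distribute OR over AND
= NOT p OR NOT r OR q   — simplify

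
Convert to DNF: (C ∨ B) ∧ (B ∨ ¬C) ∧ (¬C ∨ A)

(B ∧ ¬C) ∨ (B ∧ A)

(C ∨ B) ∧ (B ∨ ¬C) ∧ (¬C ∨ A)
≡ (C ∧ B ∧ ¬C) ∨ (C ∧ B ∧ A) ∨ (C ∧ ¬C ∧ ¬C) ∨ (C ∧ ¬C ∧ A) ∨ (B ∧ B ∧ ¬C) ∨ (B ∧ B ∧ A) ∨ (B ∧ ¬C ∧ ¬C) ∨ (B ∧ ¬C ∧ A)   [distribute ∧ over ∨]
≡ (B ∧ ¬C) ∨ (B ∧ A)   [simplify]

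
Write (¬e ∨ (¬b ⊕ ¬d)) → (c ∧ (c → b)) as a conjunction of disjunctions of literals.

(¬e ∨ (¬b ⊕ ¬d)) → (c ∧ (c → b))
≡ ¬(¬e ∨ (¬b ⊕ ¬d)) ∨ (c ∧ (c → b))   — eliminate →
≡ ¬(¬e ∨ ((¬b ∨ ¬d) ∧ ¬(¬b ∧ ¬d))) ∨ (c ∧ (c → b))   — expand ⊕
≡ ¬(¬e ∨ ((¬b ∨ ¬d) ∧ ¬(¬b ∧ ¬d))) ∨ (c ∧ (¬c ∨ b))   — eliminate →
≡ (¬¬e ∧ ¬((¬b ∨ ¬d) ∧ ¬(¬b ∧ ¬d))) ∨ (c ∧ (¬c ∨ b))   — De Morgan
≡ (e ∧ ¬((¬b ∨ ¬d) ∧ ¬(¬b ∧ ¬d))) ∨ (c ∧ (¬c ∨ b))   — double negation
≡ (e ∧ (¬(¬b ∨ ¬d) ∨ ¬¬(¬b ∧ ¬d))) ∨ (c ∧ (¬c ∨ b))   — De Morgan
≡ (e ∧ ((¬¬b ∧ ¬¬d) ∨ ¬¬(¬b ∧ ¬d))) ∨ (c ∧ (¬c ∨ b))   — De Morgan
≡ (e ∧ ((b ∧ ¬¬d) ∨ ¬¬(¬b ∧ ¬d))) ∨ (c ∧ (¬c ∨ b))   — double negation
≡ (e ∧ ((b ∧ d) ∨ ¬¬(¬b ∧ ¬d))) ∨ (c ∧ (¬c ∨ b))   — double negation
≡ (e ∧ ((b ∧ d) ∨ (¬b ∧ ¬d))) ∨ (c ∧ (¬c ∨ b))   — double negation
≡ (e ∨ c) ∧ (e ∨ ¬c ∨ b) ∧ (b ∨ ¬b ∨ c) ∧ (b ∨ ¬b ∨ ¬c ∨ b) ∧ (b ∨ ¬d ∨ c) ∧ (b ∨ ¬d ∨ ¬c ∨ b) ∧ (d ∨ ¬b ∨ c) ∧ (d ∨ ¬b ∨ ¬c ∨ b) ∧ (d ∨ ¬d ∨ c) ∧ (d ∨ ¬d ∨ ¬c ∨ b)   — distribute ∨ over ∧
≡ (e ∨ c) ∧ (e ∨ ¬c ∨ b) ∧ (b ∨ ¬d ∨ c) ∧ (b ∨ ¬d ∨ ¬c) ∧ (d ∨ ¬b ∨ c)   — simplify

(e ∨ c) ∧ (e ∨ ¬c ∨ b) ∧ (b ∨ ¬d ∨ c) ∧ (b ∨ ¬d ∨ ¬c) ∧ (d ∨ ¬b ∨ c)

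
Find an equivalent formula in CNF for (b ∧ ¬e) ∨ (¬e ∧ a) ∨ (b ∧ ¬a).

(b ∨ ¬e) ∧ (b ∨ a) ∧ (¬e ∨ ¬a)

(b ∧ ¬e) ∨ (¬e ∧ a) ∨ (b ∧ ¬a)
≡ (b ∨ ¬e ∨ b) ∧ (b ∨ ¬e ∨ ¬a) ∧ (b ∨ a ∨ b) ∧ (b ∨ a ∨ ¬a) ∧ (¬e ∨ ¬e ∨ b) ∧ (¬e ∨ ¬e ∨ ¬a) ∧ (¬e ∨ a ∨ b) ∧ (¬e ∨ a ∨ ¬a)
≡ (b ∨ ¬e) ∧ (b ∨ a) ∧ (¬e ∨ ¬a)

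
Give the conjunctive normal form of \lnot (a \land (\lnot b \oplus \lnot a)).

\lnot a \lor b

\lnot (a \land (\lnot b \oplus \lnot a))
⇔ \lnot (a \land (\lnot b \lor \lnot a) \land \lnot (\lnot b \land \lnot a))   [expand \oplus]
⇔ \lnot a \lor \lnot (\lnot b \lor \lnot a) \lor \lnot \lnot (\lnot b \land \lnot a)   [De Morgan]
⇔ \lnot a \lor (\lnot \lnot b \land \lnot \lnot a) \lor \lnot \lnot (\lnot b \land \lnot a)   [De Morgan]
⇔ \lnot a \lor (b \land \lnot \lnot a) \lor \lnot \lnot (\lnot b \land \lnot a)   [double negation]
⇔ \lnot a \lor (b \land a) \lor \lnot \lnot (\lnot b \land \lnot a)   [double negation]
⇔ \lnot a \lor (b \land a) \lor (\lnot b \land \lnot a)   [double negation]
⇔ (\lnot a \lor b \lor \lnot b) \land (\lnot a \lor b \lor \lnot a) \land (\lnot a \lor a \lor \lnot b) \land (\lnot a \lor a \lor \lnot a)   [distribute \lor over \land]
⇔ \lnot a \lor b   [simplify]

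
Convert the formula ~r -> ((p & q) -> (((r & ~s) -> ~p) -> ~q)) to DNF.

~r -> ((p & q) -> (((r & ~s) -> ~p) -> ~q))
≡ ~~r | ((p & q) -> (((r & ~s) -> ~p) -> ~q))   [eliminate ->]
≡ ~~r | ~(p & q) | (((r & ~s) -> ~p) -> ~q)   [eliminate ->]
≡ ~~r | ~(p & q) | ~((r & ~s) -> ~p) | ~q   [eliminate ->]
≡ ~~r | ~(p & q) | ~(~(r & ~s) | ~p) | ~q   [eliminate ->]
≡ r | ~(p & q) | ~(~(r & ~s) | ~p) | ~q   [double negation]
≡ r | ~p | ~q | ~(~(r & ~s) | ~p) | ~q   [De Morgan]
≡ r | ~p | ~q | (~~(r & ~s) & ~~p) | ~q   [De Morgan]
≡ r | ~p | ~q | (r & ~s & ~~p) | ~q   [double negation]
≡ r | ~p | ~q | (r & ~s & p) | ~q   [double negation]
≡ r | ~p | ~q   [simplify]

r | ~p | ~q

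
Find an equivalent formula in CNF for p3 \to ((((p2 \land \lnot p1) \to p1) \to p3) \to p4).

\lnot p3 \lor p4

p3 \to ((((p2 \land \lnot p1) \to p1) \to p3) \to p4)
= \lnot p3 \lor ((((p2 \land \lnot p1) \to p1) \to p3) \to p4)   [eliminate \to]
= \lnot p3 \lor \lnot (((p2 \land \lnot p1) \to p1) \to p3) \lor p4   [eliminate \to]
= \lnot p3 \lor \lnot (\lnot ((p2 \land \lnot p1) \to p1) \lor p3) \lor p4   [eliminate \to]
= \lnot p3 \lor \lnot (\lnot (\lnot (p2 \land \lnot p1) \lor p1) \lor p3) \lor p4   [eliminate \to]
= \lnot p3 \lor (\lnot \lnot (\lnot (p2 \land \lnot p1) \lor p1) \land \lnot p3) \lor p4   [De Morgan]
= \lnot p3 \lor ((\lnot (p2 \land \lnot p1) \lor p1) \land \lnot p3) \lor p4   [double negation]
= \lnot p3 \lor ((\lnot p2 \lor \lnot \lnot p1 \lor p1) \land \lnot p3) \lor p4   [De Morgan]
= \lnot p3 \lor ((\lnot p2 \lor p1 \lor p1) \land \lnot p3) \lor p4   [double negation]
= (\lnot p3 \lor \lnot p2 \lor p1 \lor p1 \lor p4) \land (\lnot p3 \lor \lnot p3 \lor p4)   [distribute \lor over \land]
= \lnot p3 \lor p4   [simplify]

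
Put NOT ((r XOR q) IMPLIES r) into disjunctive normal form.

NOT r AND q

NOT ((r XOR q) IMPLIES r)
≡ NOT (NOT (r XOR q) OR r)
≡ NOT (NOT ((r AND NOT q) OR (NOT r AND q)) OR r)
≡ NOT NOT ((r AND NOT q) OR (NOT r AND q)) AND NOT r
≡ ((r AND NOT q) OR (NOT r AND q)) AND NOT r
≡ (r AND NOT q AND NOT r) OR (NOT r AND q AND NOT r)
≡ NOT r AND q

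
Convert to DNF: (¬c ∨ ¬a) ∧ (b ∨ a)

(¬c ∨ ¬a) ∧ (b ∨ a)
⇔ (¬c ∧ b) ∨ (¬c ∧ a) ∨ (¬a ∧ b) ∨ (¬a ∧ a)   (distribute ∧ over ∨)
⇔ (¬c ∧ b) ∨ (¬c ∧ a) ∨ (¬a ∧ b)   (simplify)

(¬c ∧ b) ∨ (¬c ∧ a) ∨ (¬a ∧ b)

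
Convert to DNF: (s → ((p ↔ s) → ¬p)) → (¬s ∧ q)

(s ∧ p) ∨ (¬s ∧ q)

(s → ((p ↔ s) → ¬p)) → (¬s ∧ q)
= ¬(s → ((p ↔ s) → ¬p)) ∨ (¬s ∧ q)   — eliminate →
= ¬(¬s ∨ ((p ↔ s) → ¬p)) ∨ (¬s ∧ q)   — eliminate →
= ¬(¬s ∨ ¬(p ↔ s) ∨ ¬p) ∨ (¬s ∧ q)   — eliminate →
= ¬(¬s ∨ ¬((p → s) ∧ (s → p)) ∨ ¬p) ∨ (¬s ∧ q)   — eliminate ↔
= ¬(¬s ∨ ¬((¬p ∨ s) ∧ (s → p)) ∨ ¬p) ∨ (¬s ∧ q)   — eliminate →
= ¬(¬s ∨ ¬((¬p ∨ s) ∧ (¬s ∨ p)) ∨ ¬p) ∨ (¬s ∧ q)   — eliminate →
= (¬¬s ∧ ¬¬((¬p ∨ s) ∧ (¬s ∨ p)) ∧ ¬¬p) ∨ (¬s ∧ q)   — De Morgan
= (s ∧ ¬¬((¬p ∨ s) ∧ (¬s ∨ p)) ∧ ¬¬p) ∨ (¬s ∧ q)   — double negation
= (s ∧ (¬p ∨ s) ∧ (¬s ∨ p) ∧ ¬¬p) ∨ (¬s ∧ q)   — double negation
= (s ∧ (¬p ∨ s) ∧ (¬s ∨ p) ∧ p) ∨ (¬s ∧ q)   — double negation
= (s ∧ ¬p ∧ ¬s ∧ p) ∨ (s ∧ ¬p ∧ p ∧ p) ∨ (s ∧ s ∧ ¬s ∧ p) ∨ (s ∧ s ∧ p ∧ p) ∨ (¬s ∧ q)   — distribute ∧ over ∨
= (s ∧ p) ∨ (¬s ∧ q)   — simplify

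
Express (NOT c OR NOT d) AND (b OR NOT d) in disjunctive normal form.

(NOT c OR NOT d) AND (b OR NOT d)
≡ (NOT c AND b) OR (NOT c AND NOT d) OR (NOT d AND b) OR (NOT d AND NOT d)   [distribute AND over OR]
≡ (NOT c AND b) OR NOT d   [simplify]

(NOT c AND b) OR NOT d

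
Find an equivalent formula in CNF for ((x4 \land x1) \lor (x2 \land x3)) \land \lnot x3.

((x4 \land x1) \lor (x2 \land x3)) \land \lnot x3
⇔ (x4 \lor x2) \land (x4 \lor x3) \land (x1 \lor x2) \land (x1 \lor x3) \land \lnot x3   — distribute \lor over \land

(x4 \lor x2) \land (x4 \lor x3) \land (x1 \lor x2) \land (x1 \lor x3) \land \lnot x3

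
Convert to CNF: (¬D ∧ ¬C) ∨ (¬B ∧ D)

(¬D ∧ ¬C) ∨ (¬B ∧ D)
⇔ (¬D ∨ ¬B) ∧ (¬D ∨ D) ∧ (¬C ∨ ¬B) ∧ (¬C ∨ D)
⇔ (¬D ∨ ¬B) ∧ (¬C ∨ ¬B) ∧ (¬C ∨ D)

(¬D ∨ ¬B) ∧ (¬C ∨ ¬B) ∧ (¬C ∨ D)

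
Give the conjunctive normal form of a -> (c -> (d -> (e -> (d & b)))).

~a | ~c | ~d | ~e | b

a -> (c -> (d -> (e -> (d & b))))
= ~a | (c -> (d -> (e -> (d & b))))   [eliminate ->]
= ~a | ~c | (d -> (e -> (d & b)))   [eliminate ->]
= ~a | ~c | ~d | (e -> (d & b))   [eliminate ->]
= ~a | ~c | ~d | ~e | (d & b)   [eliminate ->]
= (~a | ~c | ~d | ~e | d) & (~a | ~c | ~d | ~e | b)   [distribute | over &]
= ~a | ~c | ~d | ~e | b   [simplify]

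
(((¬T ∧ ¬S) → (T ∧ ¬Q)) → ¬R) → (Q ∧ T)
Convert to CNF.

(((¬T ∧ ¬S) → (T ∧ ¬Q)) → ¬R) → (Q ∧ T)
≡ ¬(((¬T ∧ ¬S) → (T ∧ ¬Q)) → ¬R) ∨ (Q ∧ T)   [eliminate →]
≡ ¬(¬((¬T ∧ ¬S) → (T ∧ ¬Q)) ∨ ¬R) ∨ (Q ∧ T)   [eliminate →]
≡ ¬(¬(¬(¬T ∧ ¬S) ∨ (T ∧ ¬Q)) ∨ ¬R) ∨ (Q ∧ T)   [eliminate →]
≡ (¬¬(¬(¬T ∧ ¬S) ∨ (T ∧ ¬Q)) ∧ ¬¬R) ∨ (Q ∧ T)   [De Morgan]
≡ ((¬(¬T ∧ ¬S) ∨ (T ∧ ¬Q)) ∧ ¬¬R) ∨ (Q ∧ T)   [double negation]
≡ ((¬¬T ∨ ¬¬S ∨ (T ∧ ¬Q)) ∧ ¬¬R) ∨ (Q ∧ T)   [De Morgan]
≡ ((T ∨ ¬¬S ∨ (T ∧ ¬Q)) ∧ ¬¬R) ∨ (Q ∧ T)   [double negation]
≡ ((T ∨ S ∨ (T ∧ ¬Q)) ∧ ¬¬R) ∨ (Q ∧ T)   [double negation]
≡ ((T ∨ S ∨ (T ∧ ¬Q)) ∧ R) ∨ (Q ∧ T)   [double negation]
≡ (T ∨ S ∨ T ∨ Q) ∧ (T ∨ S ∨ T ∨ T) ∧ (T ∨ S ∨ ¬Q ∨ Q) ∧ (T ∨ S ∨ ¬Q ∨ T) ∧ (R ∨ Q) ∧ (R ∨ T)   [distribute ∨ over ∧]
≡ (T ∨ S) ∧ (R ∨ Q) ∧ (R ∨ T)   [simplify]

(T ∨ S) ∧ (R ∨ Q) ∧ (R ∨ T)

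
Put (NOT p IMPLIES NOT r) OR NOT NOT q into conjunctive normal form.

p OR NOT r OR q

(NOT p IMPLIES NOT r) OR NOT NOT q
≡ NOT NOT p OR NOT r OR NOT NOT q   (eliminate IMPLIES)
≡ p OR NOT r OR NOT NOT q   (double negation)
≡ p OR NOT r OR q   (double negation)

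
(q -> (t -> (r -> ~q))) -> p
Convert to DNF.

(q -> (t -> (r -> ~q))) -> p
= ~(q -> (t -> (r -> ~q))) | p   — eliminate ->
= ~(~q | (t -> (r -> ~q))) | p   — eliminate ->
= ~(~q | ~t | (r -> ~q)) | p   — eliminate ->
= ~(~q | ~t | ~r | ~q) | p   — eliminate ->
= (~~q & ~~t & ~~r & ~~q) | p   — De Morgan
= (q & ~~t & ~~r & ~~q) | p   — double negation
= (q & t & ~~r & ~~q) | p   — double negation
= (q & t & r & ~~q) | p   — double negation
= (q & t & r & q) | p   — double negation
= (q & t & r) | p   — simplify

(q & t & r) | p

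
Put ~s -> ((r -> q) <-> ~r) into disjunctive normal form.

~s -> ((r -> q) <-> ~r)
⇔ ~~s | ((r -> q) <-> ~r)   — eliminate ->
⇔ ~~s | (((r -> q) -> ~r) & (~r -> (r -> q)))   — eliminate <->
⇔ ~~s | ((~(r -> q) | ~r) & (~r -> (r -> q)))   — eliminate ->
⇔ ~~s | ((~(~r | q) | ~r) & (~r -> (r -> q)))   — eliminate ->
⇔ ~~s | ((~(~r | q) | ~r) & (~~r | (r -> q)))   — eliminate ->
⇔ ~~s | ((~(~r | q) | ~r) & (~~r | ~r | q))   — eliminate ->
⇔ s | ((~(~r | q) | ~r) & (~~r | ~r | q))   — double negation
⇔ s | (((~~r & ~q) | ~r) & (~~r | ~r | q))   — De Morgan
⇔ s | (((r & ~q) | ~r) & (~~r | ~r | q))   — double negation
⇔ s | (((r & ~q) | ~r) & (r | ~r | q))   — double negation
⇔ s | (r & ~q & r) | (r & ~q & ~r) | (r & ~q & q) | (~r & r) | (~r & ~r) | (~r & q)   — distribute & over |
⇔ s | (r & ~q) | ~r   — simplify

s | (r & ~q) | ~r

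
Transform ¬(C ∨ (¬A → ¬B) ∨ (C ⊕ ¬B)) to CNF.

¬C ∧ ¬A ∧ B

¬(C ∨ (¬A → ¬B) ∨ (C ⊕ ¬B))
≡ ¬(C ∨ ¬¬A ∨ ¬B ∨ (C ⊕ ¬B))
≡ ¬(C ∨ ¬¬A ∨ ¬B ∨ ((C ∨ ¬B) ∧ ¬(C ∧ ¬B)))
≡ ¬C ∧ ¬¬¬A ∧ ¬¬B ∧ ¬((C ∨ ¬B) ∧ ¬(C ∧ ¬B))
≡ ¬C ∧ ¬A ∧ ¬¬B ∧ ¬((C ∨ ¬B) ∧ ¬(C ∧ ¬B))
≡ ¬C ∧ ¬A ∧ B ∧ ¬((C ∨ ¬B) ∧ ¬(C ∧ ¬B))
≡ ¬C ∧ ¬A ∧ B ∧ (¬(C ∨ ¬B) ∨ ¬¬(C ∧ ¬B))
≡ ¬C ∧ ¬A ∧ B ∧ ((¬C ∧ ¬¬B) ∨ ¬¬(C ∧ ¬B))
≡ ¬C ∧ ¬A ∧ B ∧ ((¬C ∧ B) ∨ ¬¬(C ∧ ¬B))
≡ ¬C ∧ ¬A ∧ B ∧ ((¬C ∧ B) ∨ (C ∧ ¬B))
≡ ¬C ∧ ¬A ∧ B ∧ (¬C ∨ C) ∧ (¬C ∨ ¬B) ∧ (B ∨ C) ∧ (B ∨ ¬B)
≡ ¬C ∧ ¬A ∧ B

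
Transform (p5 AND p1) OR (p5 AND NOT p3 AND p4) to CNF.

p5 AND (p1 OR NOT p3) AND (p1 OR p4)

(p5 AND p1) OR (p5 AND NOT p3 AND p4)
⇔ (p5 OR p5) AND (p5 OR NOT p3) AND (p5 OR p4) AND (p1 OR p5) AND (p1 OR NOT p3) AND (p1 OR p4)
⇔ p5 AND (p1 OR NOT p3) AND (p1 OR p4)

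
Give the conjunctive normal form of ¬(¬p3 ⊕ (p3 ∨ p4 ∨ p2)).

¬(¬p3 ⊕ (p3 ∨ p4 ∨ p2))
≡ ¬((¬p3 ∨ p3 ∨ p4 ∨ p2) ∧ ¬(¬p3 ∧ (p3 ∨ p4 ∨ p2)))   (expand ⊕)
≡ ¬(¬p3 ∨ p3 ∨ p4 ∨ p2) ∨ ¬¬(¬p3 ∧ (p3 ∨ p4 ∨ p2))   (De Morgan)
≡ (¬¬p3 ∧ ¬p3 ∧ ¬p4 ∧ ¬p2) ∨ ¬¬(¬p3 ∧ (p3 ∨ p4 ∨ p2))   (De Morgan)
≡ (p3 ∧ ¬p3 ∧ ¬p4 ∧ ¬p2) ∨ ¬¬(¬p3 ∧ (p3 ∨ p4 ∨ p2))   (double negation)
≡ (p3 ∧ ¬p3 ∧ ¬p4 ∧ ¬p2) ∨ (¬p3 ∧ (p3 ∨ p4 ∨ p2))   (double negation)
≡ (p3 ∨ ¬p3) ∧ (p3 ∨ p3 ∨ p4 ∨ p2) ∧ (¬p3 ∨ ¬p3) ∧ (¬p3 ∨ p3 ∨ p4 ∨ p2) ∧ (¬p4 ∨ ¬p3) ∧ (¬p4 ∨ p3 ∨ p4 ∨ p2) ∧ (¬p2 ∨ ¬p3) ∧ (¬p2 ∨ p3 ∨ p4 ∨ p2)   (distribute ∨ over ∧)
≡ (p3 ∨ p4 ∨ p2) ∧ ¬p3   (simplify)

(p3 ∨ p4 ∨ p2) ∧ ¬p3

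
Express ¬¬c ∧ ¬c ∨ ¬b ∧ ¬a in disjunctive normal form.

¬b ∧ ¬a

¬¬c ∧ ¬c ∨ ¬b ∧ ¬a
= c ∧ ¬c ∨ ¬b ∧ ¬a   — double negation
= ¬b ∧ ¬a   — simplify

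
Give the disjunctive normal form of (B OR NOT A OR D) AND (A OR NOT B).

(B AND A) OR (NOT A AND NOT B) OR (D AND A) OR (D AND NOT B)

(B OR NOT A OR D) AND (A OR NOT B)
⇔ (B AND A) OR (B AND NOT B) OR (NOT A AND A) OR (NOT A AND NOT B) OR (D AND A) OR (D AND NOT B)   (distribute AND over OR)
⇔ (B AND A) OR (NOT A AND NOT B) OR (D AND A) OR (D AND NOT B)   (simplify)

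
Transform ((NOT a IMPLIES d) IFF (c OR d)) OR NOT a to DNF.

((NOT a IMPLIES d) IFF (c OR d)) OR NOT a
≡ (((NOT a IMPLIES d) IMPLIES (c OR d)) AND ((c OR d) IMPLIES (NOT a IMPLIES d))) OR NOT a   [eliminate IFF]
≡ ((NOT (NOT a IMPLIES d) OR c OR d) AND ((c OR d) IMPLIES (NOT a IMPLIES d))) OR NOT a   [eliminate IMPLIES]
≡ ((NOT (NOT NOT a OR d) OR c OR d) AND ((c OR d) IMPLIES (NOT a IMPLIES d))) OR NOT a   [eliminate IMPLIES]
≡ ((NOT (NOT NOT a OR d) OR c OR d) AND (NOT (c OR d) OR (NOT a IMPLIES d))) OR NOT a   [eliminate IMPLIES]
≡ ((NOT (NOT NOT a OR d) OR c OR d) AND (NOT (c OR d) OR NOT NOT a OR d)) OR NOT a   [eliminate IMPLIES]
≡ (((NOT NOT NOT a AND NOT d) OR c OR d) AND (NOT (c OR d) OR NOT NOT a OR d)) OR NOT a   [De Morgan]
≡ (((NOT a AND NOT d) OR c OR d) AND (NOT (c OR d) OR NOT NOT a OR d)) OR NOT a   [double negation]
≡ (((NOT a AND NOT d) OR c OR d) AND ((NOT c AND NOT d) OR NOT NOT a OR d)) OR NOT a   [De Morgan]
≡ (((NOT a AND NOT d) OR c OR d) AND ((NOT c AND NOT d) OR a OR d)) OR NOT a   [double negation]
≡ (NOT a AND NOT d AND NOT c AND NOT d) OR (NOT a AND NOT d AND a) OR (NOT a AND NOT d AND d) OR (c AND NOT c AND NOT d) OR (c AND a) OR (c AND d) OR (d AND NOT c AND NOT d) OR (d AND a) OR (d AND d) OR NOT a   [distribute AND over OR]
≡ (c AND a) OR d OR NOT a   [simplify]

(c AND a) OR d OR NOT a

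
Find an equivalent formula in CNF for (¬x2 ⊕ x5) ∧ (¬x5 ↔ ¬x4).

(¬x2 ∨ x5) ∧ (x2 ∨ ¬x5) ∧ (x5 ∨ ¬x4) ∧ (x4 ∨ ¬x5)

(¬x2 ⊕ x5) ∧ (¬x5 ↔ ¬x4)
= (¬x2 ∨ x5) ∧ ¬(¬x2 ∧ x5) ∧ (¬x5 ↔ ¬x4)
= (¬x2 ∨ x5) ∧ ¬(¬x2 ∧ x5) ∧ (¬x5 → ¬x4) ∧ (¬x4 → ¬x5)
= (¬x2 ∨ x5) ∧ ¬(¬x2 ∧ x5) ∧ (¬¬x5 ∨ ¬x4) ∧ (¬x4 → ¬x5)
= (¬x2 ∨ x5) ∧ ¬(¬x2 ∧ x5) ∧ (¬¬x5 ∨ ¬x4) ∧ (¬¬x4 ∨ ¬x5)
= (¬x2 ∨ x5) ∧ (¬¬x2 ∨ ¬x5) ∧ (¬¬x5 ∨ ¬x4) ∧ (¬¬x4 ∨ ¬x5)
= (¬x2 ∨ x5) ∧ (x2 ∨ ¬x5) ∧ (¬¬x5 ∨ ¬x4) ∧ (¬¬x4 ∨ ¬x5)
= (¬x2 ∨ x5) ∧ (x2 ∨ ¬x5) ∧ (x5 ∨ ¬x4) ∧ (¬¬x4 ∨ ¬x5)
= (¬x2 ∨ x5) ∧ (x2 ∨ ¬x5) ∧ (x5 ∨ ¬x4) ∧ (x4 ∨ ¬x5)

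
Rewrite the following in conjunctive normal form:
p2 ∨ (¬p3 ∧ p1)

p2 ∨ (¬p3 ∧ p1)
= (p2 ∨ ¬p3) ∧ (p2 ∨ p1)   [distribute ∨ over ∧]

(p2 ∨ ¬p3) ∧ (p2 ∨ p1)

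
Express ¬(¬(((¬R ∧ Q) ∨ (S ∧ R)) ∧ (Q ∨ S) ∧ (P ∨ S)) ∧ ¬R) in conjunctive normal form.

¬(¬(((¬R ∧ Q) ∨ (S ∧ R)) ∧ (Q ∨ S) ∧ (P ∨ S)) ∧ ¬R)
≡ ¬¬(((¬R ∧ Q) ∨ (S ∧ R)) ∧ (Q ∨ S) ∧ (P ∨ S)) ∨ ¬¬R   (De Morgan)
≡ (((¬R ∧ Q) ∨ (S ∧ R)) ∧ (Q ∨ S) ∧ (P ∨ S)) ∨ ¬¬R   (double negation)
≡ (((¬R ∧ Q) ∨ (S ∧ R)) ∧ (Q ∨ S) ∧ (P ∨ S)) ∨ R   (double negation)
≡ (¬R ∨ S ∨ R) ∧ (¬R ∨ R ∨ R) ∧ (Q ∨ S ∨ R) ∧ (Q ∨ R ∨ R) ∧ (Q ∨ S ∨ R) ∧ (P ∨ S ∨ R)   (distribute ∨ over ∧)
≡ (Q ∨ R) ∧ (P ∨ S ∨ R)   (simplify)

(Q ∨ R) ∧ (P ∨ S ∨ R)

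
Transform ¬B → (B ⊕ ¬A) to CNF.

B ∨ ¬A

¬B → (B ⊕ ¬A)
⇔ ¬¬B ∨ (B ⊕ ¬A)   [eliminate →]
⇔ ¬¬B ∨ ((B ∨ ¬A) ∧ ¬(B ∧ ¬A))   [expand ⊕]
⇔ B ∨ ((B ∨ ¬A) ∧ ¬(B ∧ ¬A))   [double negation]
⇔ B ∨ ((B ∨ ¬A) ∧ (¬B ∨ ¬¬A))   [De Morgan]
⇔ B ∨ ((B ∨ ¬A) ∧ (¬B ∨ A))   [double negation]
⇔ (B ∨ B ∨ ¬A) ∧ (B ∨ ¬B ∨ A)   [distribute ∨ over ∧]
⇔ B ∨ ¬A   [simplify]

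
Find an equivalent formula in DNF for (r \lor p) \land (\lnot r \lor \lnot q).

(r \land \lnot q) \lor (p \land \lnot r) \lor (p \land \lnot q)

(r \lor p) \land (\lnot r \lor \lnot q)
≡ (r \land \lnot r) \lor (r \land \lnot q) \lor (p \land \lnot r) \lor (p \land \lnot q)   (distribute \land over \lor)
≡ (r \land \lnot q) \lor (p \land \lnot r) \lor (p \land \lnot q)   (simplify)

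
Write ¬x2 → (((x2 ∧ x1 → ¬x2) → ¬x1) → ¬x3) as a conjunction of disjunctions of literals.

x2 ∨ x1 ∨ ¬x3

¬x2 → (((x2 ∧ x1 → ¬x2) → ¬x1) → ¬x3)
⇔ ¬¬x2 ∨ (((x2 ∧ x1 → ¬x2) → ¬x1) → ¬x3)   (eliminate →)
⇔ ¬¬x2 ∨ ¬((x2 ∧ x1 → ¬x2) → ¬x1) ∨ ¬x3   (eliminate →)
⇔ ¬¬x2 ∨ ¬(¬(x2 ∧ x1 → ¬x2) ∨ ¬x1) ∨ ¬x3   (eliminate →)
⇔ ¬¬x2 ∨ ¬(¬(¬(x2 ∧ x1) ∨ ¬x2) ∨ ¬x1) ∨ ¬x3   (eliminate →)
⇔ x2 ∨ ¬(¬(¬(x2 ∧ x1) ∨ ¬x2) ∨ ¬x1) ∨ ¬x3   (double negation)
⇔ x2 ∨ ¬¬(¬(x2 ∧ x1) ∨ ¬x2) ∧ ¬¬x1 ∨ ¬x3   (De Morgan)
⇔ x2 ∨ (¬(x2 ∧ x1) ∨ ¬x2) ∧ ¬¬x1 ∨ ¬x3   (double negation)
⇔ x2 ∨ (¬x2 ∨ ¬x1 ∨ ¬x2) ∧ ¬¬x1 ∨ ¬x3   (De Morgan)
⇔ x2 ∨ (¬x2 ∨ ¬x1 ∨ ¬x2) ∧ x1 ∨ ¬x3   (double negation)
⇔ (x2 ∨ ¬x2 ∨ ¬x1 ∨ ¬x2 ∨ ¬x3) ∧ (x2 ∨ x1 ∨ ¬x3)   (distribute ∨ over ∧)
⇔ x2 ∨ x1 ∨ ¬x3   (simplify)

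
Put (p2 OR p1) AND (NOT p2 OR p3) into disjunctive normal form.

(p2 OR p1) AND (NOT p2 OR p3)
= (p2 AND NOT p2) OR (p2 AND p3) OR (p1 AND NOT p2) OR (p1 AND p3)
= (p2 AND p3) OR (p1 AND NOT p2) OR (p1 AND p3)

(p2 AND p3) OR (p1 AND NOT p2) OR (p1 AND p3)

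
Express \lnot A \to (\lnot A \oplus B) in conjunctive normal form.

A \lor \lnot B

\lnot A \to (\lnot A \oplus B)
= \lnot \lnot A \lor (\lnot A \oplus B)   [eliminate \to]
= \lnot \lnot A \lor ((\lnot A \lor B) \land \lnot (\lnot A \land B))   [expand \oplus]
= A \lor ((\lnot A \lor B) \land \lnot (\lnot A \land B))   [double negation]
= A \lor ((\lnot A \lor B) \land (\lnot \lnot A \lor \lnot B))   [De Morgan]
= A \lor ((\lnot A \lor B) \land (A \lor \lnot B))   [double negation]
= (A \lor \lnot A \lor B) \land (A \lor A \lor \lnot B)   [distribute \lor over \land]
= A \lor \lnot B   [simplify]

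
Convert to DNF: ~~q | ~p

q | ~p

~~q | ~p
⇔ q | ~p   [double negation]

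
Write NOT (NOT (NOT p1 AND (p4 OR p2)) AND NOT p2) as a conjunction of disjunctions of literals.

NOT (NOT (NOT p1 AND (p4 OR p2)) AND NOT p2)
≡ NOT NOT (NOT p1 AND (p4 OR p2)) OR NOT NOT p2   [De Morgan]
≡ (NOT p1 AND (p4 OR p2)) OR NOT NOT p2   [double negation]
≡ (NOT p1 AND (p4 OR p2)) OR p2   [double negation]
≡ (NOT p1 OR p2) AND (p4 OR p2 OR p2)   [distribute OR over AND]
≡ (NOT p1 OR p2) AND (p4 OR p2)   [simplify]

(NOT p1 OR p2) AND (p4 OR p2)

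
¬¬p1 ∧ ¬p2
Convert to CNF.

¬¬p1 ∧ ¬p2
⇔ p1 ∧ ¬p2   [double negation]

p1 ∧ ¬p2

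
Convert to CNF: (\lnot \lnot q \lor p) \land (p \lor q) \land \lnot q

(q \lor p) \land \lnot q

(\lnot \lnot q \lor p) \land (p \lor q) \land \lnot q
= (q \lor p) \land (p \lor q) \land \lnot q   [double negation]
= (q \lor p) \land \lnot q   [simplify]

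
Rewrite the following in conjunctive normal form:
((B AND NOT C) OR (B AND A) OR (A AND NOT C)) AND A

(B OR NOT C) AND A

((B AND NOT C) OR (B AND A) OR (A AND NOT C)) AND A
≡ (B OR B OR A) AND (B OR B OR NOT C) AND (B OR A OR A) AND (B OR A OR NOT C) AND (NOT C OR B OR A) AND (NOT C OR B OR NOT C) AND (NOT C OR A OR A) AND (NOT C OR A OR NOT C) AND A   (distribute OR over AND)
≡ (B OR NOT C) AND A   (simplify)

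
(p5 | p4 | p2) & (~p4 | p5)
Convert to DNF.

(p5 | p4 | p2) & (~p4 | p5)
≡ (p5 & ~p4) | (p5 & p5) | (p4 & ~p4) | (p4 & p5) | (p2 & ~p4) | (p2 & p5)   (distribute & over |)
≡ p5 | (p2 & ~p4)   (simplify)

p5 | (p2 & ~p4)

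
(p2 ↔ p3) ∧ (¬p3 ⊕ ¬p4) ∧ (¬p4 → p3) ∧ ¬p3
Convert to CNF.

(p2 ↔ p3) ∧ (¬p3 ⊕ ¬p4) ∧ (¬p4 → p3) ∧ ¬p3
≡ (p2 → p3) ∧ (p3 → p2) ∧ (¬p3 ⊕ ¬p4) ∧ (¬p4 → p3) ∧ ¬p3   [eliminate ↔]
≡ (¬p2 ∨ p3) ∧ (p3 → p2) ∧ (¬p3 ⊕ ¬p4) ∧ (¬p4 → p3) ∧ ¬p3   [eliminate →]
≡ (¬p2 ∨ p3) ∧ (¬p3 ∨ p2) ∧ (¬p3 ⊕ ¬p4) ∧ (¬p4 → p3) ∧ ¬p3   [eliminate →]
≡ (¬p2 ∨ p3) ∧ (¬p3 ∨ p2) ∧ (¬p3 ∨ ¬p4) ∧ ¬(¬p3 ∧ ¬p4) ∧ (¬p4 → p3) ∧ ¬p3   [expand ⊕]
≡ (¬p2 ∨ p3) ∧ (¬p3 ∨ p2) ∧ (¬p3 ∨ ¬p4) ∧ ¬(¬p3 ∧ ¬p4) ∧ (¬¬p4 ∨ p3) ∧ ¬p3   [eliminate →]
≡ (¬p2 ∨ p3) ∧ (¬p3 ∨ p2) ∧ (¬p3 ∨ ¬p4) ∧ (¬¬p3 ∨ ¬¬p4) ∧ (¬¬p4 ∨ p3) ∧ ¬p3   [De Morgan]
≡ (¬p2 ∨ p3) ∧ (¬p3 ∨ p2) ∧ (¬p3 ∨ ¬p4) ∧ (p3 ∨ ¬¬p4) ∧ (¬¬p4 ∨ p3) ∧ ¬p3   [double negation]
≡ (¬p2 ∨ p3) ∧ (¬p3 ∨ p2) ∧ (¬p3 ∨ ¬p4) ∧ (p3 ∨ p4) ∧ (¬¬p4 ∨ p3) ∧ ¬p3   [double negation]
≡ (¬p2 ∨ p3) ∧ (¬p3 ∨ p2) ∧ (¬p3 ∨ ¬p4) ∧ (p3 ∨ p4) ∧ (p4 ∨ p3) ∧ ¬p3   [double negation]
≡ (¬p2 ∨ p3) ∧ (p3 ∨ p4) ∧ ¬p3   [simplify]

(¬p2 ∨ p3) ∧ (p3 ∨ p4) ∧ ¬p3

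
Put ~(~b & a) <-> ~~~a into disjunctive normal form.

~(~b & a) <-> ~~~a
≡ (~(~b & a) -> ~~~a) & (~~~a -> ~(~b & a))   [eliminate <->]
≡ (~~(~b & a) | ~~~a) & (~~~a -> ~(~b & a))   [eliminate ->]
≡ (~~(~b & a) | ~~~a) & (~~~~a | ~(~b & a))   [eliminate ->]
≡ ((~b & a) | ~~~a) & (~~~~a | ~(~b & a))   [double negation]
≡ ((~b & a) | ~a) & (~~~~a | ~(~b & a))   [double negation]
≡ ((~b & a) | ~a) & (~~a | ~(~b & a))   [double negation]
≡ ((~b & a) | ~a) & (a | ~(~b & a))   [double negation]
≡ ((~b & a) | ~a) & (a | ~~b | ~a)   [De Morgan]
≡ ((~b & a) | ~a) & (a | b | ~a)   [double negation]
≡ (~b & a & a) | (~b & a & b) | (~b & a & ~a) | (~a & a) | (~a & b) | (~a & ~a)   [distribute & over |]
≡ (~b & a) | ~a   [simplify]

(~b & a) | ~a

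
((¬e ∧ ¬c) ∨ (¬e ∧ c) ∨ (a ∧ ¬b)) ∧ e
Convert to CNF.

((¬e ∧ ¬c) ∨ (¬e ∧ c) ∨ (a ∧ ¬b)) ∧ e
= (¬e ∨ ¬e ∨ a) ∧ (¬e ∨ ¬e ∨ ¬b) ∧ (¬e ∨ c ∨ a) ∧ (¬e ∨ c ∨ ¬b) ∧ (¬c ∨ ¬e ∨ a) ∧ (¬c ∨ ¬e ∨ ¬b) ∧ (¬c ∨ c ∨ a) ∧ (¬c ∨ c ∨ ¬b) ∧ e   (distribute ∨ over ∧)
= (¬e ∨ a) ∧ (¬e ∨ ¬b) ∧ e   (simplify)

(¬e ∨ a) ∧ (¬e ∨ ¬b) ∧ e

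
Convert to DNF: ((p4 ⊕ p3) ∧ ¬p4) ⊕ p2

(¬p4 ∧ p3 ∧ ¬p2) ∨ (¬p4 ∧ ¬p3 ∧ p2) ∨ (p4 ∧ p2)

((p4 ⊕ p3) ∧ ¬p4) ⊕ p2
≡ ((p4 ⊕ p3) ∧ ¬p4 ∧ ¬p2) ∨ (¬((p4 ⊕ p3) ∧ ¬p4) ∧ p2)   [expand ⊕]
≡ (((p4 ∧ ¬p3) ∨ (¬p4 ∧ p3)) ∧ ¬p4 ∧ ¬p2) ∨ (¬((p4 ⊕ p3) ∧ ¬p4) ∧ p2)   [expand ⊕]
≡ (((p4 ∧ ¬p3) ∨ (¬p4 ∧ p3)) ∧ ¬p4 ∧ ¬p2) ∨ (¬(((p4 ∧ ¬p3) ∨ (¬p4 ∧ p3)) ∧ ¬p4) ∧ p2)   [expand ⊕]
≡ (((p4 ∧ ¬p3) ∨ (¬p4 ∧ p3)) ∧ ¬p4 ∧ ¬p2) ∨ ((¬((p4 ∧ ¬p3) ∨ (¬p4 ∧ p3)) ∨ ¬¬p4) ∧ p2)   [De Morgan]
≡ (((p4 ∧ ¬p3) ∨ (¬p4 ∧ p3)) ∧ ¬p4 ∧ ¬p2) ∨ (((¬(p4 ∧ ¬p3) ∧ ¬(¬p4 ∧ p3)) ∨ ¬¬p4) ∧ p2)   [De Morgan]
≡ (((p4 ∧ ¬p3) ∨ (¬p4 ∧ p3)) ∧ ¬p4 ∧ ¬p2) ∨ ((((¬p4 ∨ ¬¬p3) ∧ ¬(¬p4 ∧ p3)) ∨ ¬¬p4) ∧ p2)   [De Morgan]
≡ (((p4 ∧ ¬p3) ∨ (¬p4 ∧ p3)) ∧ ¬p4 ∧ ¬p2) ∨ ((((¬p4 ∨ p3) ∧ ¬(¬p4 ∧ p3)) ∨ ¬¬p4) ∧ p2)   [double negation]
≡ (((p4 ∧ ¬p3) ∨ (¬p4 ∧ p3)) ∧ ¬p4 ∧ ¬p2) ∨ ((((¬p4 ∨ p3) ∧ (¬¬p4 ∨ ¬p3)) ∨ ¬¬p4) ∧ p2)   [De Morgan]
≡ (((p4 ∧ ¬p3) ∨ (¬p4 ∧ p3)) ∧ ¬p4 ∧ ¬p2) ∨ ((((¬p4 ∨ p3) ∧ (p4 ∨ ¬p3)) ∨ ¬¬p4) ∧ p2)   [double negation]
≡ (((p4 ∧ ¬p3) ∨ (¬p4 ∧ p3)) ∧ ¬p4 ∧ ¬p2) ∨ ((((¬p4 ∨ p3) ∧ (p4 ∨ ¬p3)) ∨ p4) ∧ p2)   [double negation]
≡ (p4 ∧ ¬p3 ∧ ¬p4 ∧ ¬p2) ∨ (¬p4 ∧ p3 ∧ ¬p4 ∧ ¬p2) ∨ (¬p4 ∧ p4 ∧ p2) ∨ (¬p4 ∧ ¬p3 ∧ p2) ∨ (p3 ∧ p4 ∧ p2) ∨ (p3 ∧ ¬p3 ∧ p2) ∨ (p4 ∧ p2)   [distribute ∧ over ∨]
≡ (¬p4 ∧ p3 ∧ ¬p2) ∨ (¬p4 ∧ ¬p3 ∧ p2) ∨ (p4 ∧ p2)   [simplify]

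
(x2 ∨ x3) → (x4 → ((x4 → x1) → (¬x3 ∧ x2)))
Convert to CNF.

(x2 ∨ x3) → (x4 → ((x4 → x1) → (¬x3 ∧ x2)))
≡ ¬(x2 ∨ x3) ∨ (x4 → ((x4 → x1) → (¬x3 ∧ x2)))   [eliminate →]
≡ ¬(x2 ∨ x3) ∨ ¬x4 ∨ ((x4 → x1) → (¬x3 ∧ x2))   [eliminate →]
≡ ¬(x2 ∨ x3) ∨ ¬x4 ∨ ¬(x4 → x1) ∨ (¬x3 ∧ x2)   [eliminate →]
≡ ¬(x2 ∨ x3) ∨ ¬x4 ∨ ¬(¬x4 ∨ x1) ∨ (¬x3 ∧ x2)   [eliminate →]
≡ (¬x2 ∧ ¬x3) ∨ ¬x4 ∨ ¬(¬x4 ∨ x1) ∨ (¬x3 ∧ x2)   [De Morgan]
≡ (¬x2 ∧ ¬x3) ∨ ¬x4 ∨ (¬¬x4 ∧ ¬x1) ∨ (¬x3 ∧ x2)   [De Morgan]
≡ (¬x2 ∧ ¬x3) ∨ ¬x4 ∨ (x4 ∧ ¬x1) ∨ (¬x3 ∧ x2)   [double negation]
≡ (¬x2 ∨ ¬x4 ∨ x4 ∨ ¬x3) ∧ (¬x2 ∨ ¬x4 ∨ x4 ∨ x2) ∧ (¬x2 ∨ ¬x4 ∨ ¬x1 ∨ ¬x3) ∧ (¬x2 ∨ ¬x4 ∨ ¬x1 ∨ x2) ∧ (¬x3 ∨ ¬x4 ∨ x4 ∨ ¬x3) ∧ (¬x3 ∨ ¬x4 ∨ x4 ∨ x2) ∧ (¬x3 ∨ ¬x4 ∨ ¬x1 ∨ ¬x3) ∧ (¬x3 ∨ ¬x4 ∨ ¬x1 ∨ x2)   [distribute ∨ over ∧]
≡ ¬x3 ∨ ¬x4 ∨ ¬x1   [simplify]

¬x3 ∨ ¬x4 ∨ ¬x1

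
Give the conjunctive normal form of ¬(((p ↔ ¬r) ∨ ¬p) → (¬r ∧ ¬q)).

(¬p ∨ ¬r) ∧ (r ∨ q)

¬(((p ↔ ¬r) ∨ ¬p) → (¬r ∧ ¬q))
≡ ¬(¬((p ↔ ¬r) ∨ ¬p) ∨ (¬r ∧ ¬q))   — eliminate →
≡ ¬(¬(((p → ¬r) ∧ (¬r → p)) ∨ ¬p) ∨ (¬r ∧ ¬q))   — eliminate ↔
≡ ¬(¬(((¬p ∨ ¬r) ∧ (¬r → p)) ∨ ¬p) ∨ (¬r ∧ ¬q))   — eliminate →
≡ ¬(¬(((¬p ∨ ¬r) ∧ (¬¬r ∨ p)) ∨ ¬p) ∨ (¬r ∧ ¬q))   — eliminate →
≡ ¬¬(((¬p ∨ ¬r) ∧ (¬¬r ∨ p)) ∨ ¬p) ∧ ¬(¬r ∧ ¬q)   — De Morgan
≡ (((¬p ∨ ¬r) ∧ (¬¬r ∨ p)) ∨ ¬p) ∧ ¬(¬r ∧ ¬q)   — double negation
≡ (((¬p ∨ ¬r) ∧ (r ∨ p)) ∨ ¬p) ∧ ¬(¬r ∧ ¬q)   — double negation
≡ (((¬p ∨ ¬r) ∧ (r ∨ p)) ∨ ¬p) ∧ (¬¬r ∨ ¬¬q)   — De Morgan
≡ (((¬p ∨ ¬r) ∧ (r ∨ p)) ∨ ¬p) ∧ (r ∨ ¬¬q)   — double negation
≡ (((¬p ∨ ¬r) ∧ (r ∨ p)) ∨ ¬p) ∧ (r ∨ q)   — double negation
≡ (¬p ∨ ¬r ∨ ¬p) ∧ (r ∨ p ∨ ¬p) ∧ (r ∨ q)   — distribute ∨ over ∧
≡ (¬p ∨ ¬r) ∧ (r ∨ q)   — simplify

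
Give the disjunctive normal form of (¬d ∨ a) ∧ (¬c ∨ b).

¬d ∧ ¬c ∨ ¬d ∧ b ∨ a ∧ ¬c ∨ a ∧ b

(¬d ∨ a) ∧ (¬c ∨ b)
≡ ¬d ∧ ¬c ∨ ¬d ∧ b ∨ a ∧ ¬c ∨ a ∧ b   [distribute ∧ over ∨]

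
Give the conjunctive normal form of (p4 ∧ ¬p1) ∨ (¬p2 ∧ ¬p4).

(p4 ∧ ¬p1) ∨ (¬p2 ∧ ¬p4)
≡ (p4 ∨ ¬p2) ∧ (p4 ∨ ¬p4) ∧ (¬p1 ∨ ¬p2) ∧ (¬p1 ∨ ¬p4)   — distribute ∨ over ∧
≡ (p4 ∨ ¬p2) ∧ (¬p1 ∨ ¬p2) ∧ (¬p1 ∨ ¬p4)   — simplify

(p4 ∨ ¬p2) ∧ (¬p1 ∨ ¬p2) ∧ (¬p1 ∨ ¬p4)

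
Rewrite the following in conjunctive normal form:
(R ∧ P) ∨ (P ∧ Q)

(R ∨ Q) ∧ P

(R ∧ P) ∨ (P ∧ Q)
⇔ (R ∨ P) ∧ (R ∨ Q) ∧ (P ∨ P) ∧ (P ∨ Q)   (distribute ∨ over ∧)
⇔ (R ∨ Q) ∧ P   (simplify)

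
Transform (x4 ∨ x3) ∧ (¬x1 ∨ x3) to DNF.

(x4 ∨ x3) ∧ (¬x1 ∨ x3)
⇔ x4 ∧ ¬x1 ∨ x4 ∧ x3 ∨ x3 ∧ ¬x1 ∨ x3 ∧ x3   (distribute ∧ over ∨)
⇔ x4 ∧ ¬x1 ∨ x3   (simplify)

x4 ∧ ¬x1 ∨ x3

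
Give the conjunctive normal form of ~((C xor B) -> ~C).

~((C xor B) -> ~C)
≡ ~(~(C xor B) | ~C)   — eliminate ->
≡ ~(~((C | B) & ~(C & B)) | ~C)   — expand xor
≡ ~~((C | B) & ~(C & B)) & ~~C   — De Morgan
≡ (C | B) & ~(C & B) & ~~C   — double negation
≡ (C | B) & (~C | ~B) & ~~C   — De Morgan
≡ (C | B) & (~C | ~B) & C   — double negation
≡ (~C | ~B) & C   — simplify

(~C | ~B) & C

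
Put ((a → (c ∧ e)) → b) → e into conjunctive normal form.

(¬a ∨ e) ∧ (¬b ∨ e)

((a → (c ∧ e)) → b) → e
⇔ ¬((a → (c ∧ e)) → b) ∨ e   — eliminate →
⇔ ¬(¬(a → (c ∧ e)) ∨ b) ∨ e   — eliminate →
⇔ ¬(¬(¬a ∨ (c ∧ e)) ∨ b) ∨ e   — eliminate →
⇔ (¬¬(¬a ∨ (c ∧ e)) ∧ ¬b) ∨ e   — De Morgan
⇔ ((¬a ∨ (c ∧ e)) ∧ ¬b) ∨ e   — double negation
⇔ (¬a ∨ c ∨ e) ∧ (¬a ∨ e ∨ e) ∧ (¬b ∨ e)   — distribute ∨ over ∧
⇔ (¬a ∨ e) ∧ (¬b ∨ e)   — simplify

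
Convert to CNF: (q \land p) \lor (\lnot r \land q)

q \land (p \lor \lnot r)

(q \land p) \lor (\lnot r \land q)
≡ (q \lor \lnot r) \land (q \lor q) \land (p \lor \lnot r) \land (p \lor q)   [distribute \lor over \land]
≡ q \land (p \lor \lnot r)   [simplify]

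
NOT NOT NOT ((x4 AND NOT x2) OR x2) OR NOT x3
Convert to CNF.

(NOT x4 OR x2 OR NOT x3) AND (NOT x2 OR NOT x3)

NOT NOT NOT ((x4 AND NOT x2) OR x2) OR NOT x3
≡ NOT ((x4 AND NOT x2) OR x2) OR NOT x3   — double negation
≡ (NOT (x4 AND NOT x2) AND NOT x2) OR NOT x3   — De Morgan
≡ ((NOT x4 OR NOT NOT x2) AND NOT x2) OR NOT x3   — De Morgan
≡ ((NOT x4 OR x2) AND NOT x2) OR NOT x3   — double negation
≡ (NOT x4 OR x2 OR NOT x3) AND (NOT x2 OR NOT x3)   — distribute OR over AND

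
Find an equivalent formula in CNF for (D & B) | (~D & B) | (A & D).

(D | B) & (B | A)

(D & B) | (~D & B) | (A & D)
≡ (D | ~D | A) & (D | ~D | D) & (D | B | A) & (D | B | D) & (B | ~D | A) & (B | ~D | D) & (B | B | A) & (B | B | D)
≡ (D | B) & (B | A)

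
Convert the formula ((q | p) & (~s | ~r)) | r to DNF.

(q & ~s) | (q & ~r) | (p & ~s) | (p & ~r) | r

((q | p) & (~s | ~r)) | r
≡ (q & ~s) | (q & ~r) | (p & ~s) | (p & ~r) | r   [distribute & over |]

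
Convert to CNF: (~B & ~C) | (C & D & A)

(~B | C) & (~B | D) & (~B | A) & (~C | D) & (~C | A)

(~B & ~C) | (C & D & A)
= (~B | C) & (~B | D) & (~B | A) & (~C | C) & (~C | D) & (~C | A)   [distribute | over &]
= (~B | C) & (~B | D) & (~B | A) & (~C | D) & (~C | A)   [simplify]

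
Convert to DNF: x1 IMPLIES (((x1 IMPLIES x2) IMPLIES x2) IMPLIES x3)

x1 IMPLIES (((x1 IMPLIES x2) IMPLIES x2) IMPLIES x3)
⇔ NOT x1 OR (((x1 IMPLIES x2) IMPLIES x2) IMPLIES x3)   — eliminate IMPLIES
⇔ NOT x1 OR NOT ((x1 IMPLIES x2) IMPLIES x2) OR x3   — eliminate IMPLIES
⇔ NOT x1 OR NOT (NOT (x1 IMPLIES x2) OR x2) OR x3   — eliminate IMPLIES
⇔ NOT x1 OR NOT (NOT (NOT x1 OR x2) OR x2) OR x3   — eliminate IMPLIES
⇔ NOT x1 OR (NOT NOT (NOT x1 OR x2) AND NOT x2) OR x3   — De Morgan
⇔ NOT x1 OR ((NOT x1 OR x2) AND NOT x2) OR x3   — double negation
⇔ NOT x1 OR (NOT x1 AND NOT x2) OR (x2 AND NOT x2) OR x3   — distribute AND over OR
⇔ NOT x1 OR x3   — simplify

NOT x1 OR x3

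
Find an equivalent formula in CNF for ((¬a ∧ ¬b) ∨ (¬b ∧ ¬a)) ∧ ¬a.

¬a ∧ ¬b

((¬a ∧ ¬b) ∨ (¬b ∧ ¬a)) ∧ ¬a
≡ (¬a ∨ ¬b) ∧ (¬a ∨ ¬a) ∧ (¬b ∨ ¬b) ∧ (¬b ∨ ¬a) ∧ ¬a   [distribute ∨ over ∧]
≡ ¬a ∧ ¬b   [simplify]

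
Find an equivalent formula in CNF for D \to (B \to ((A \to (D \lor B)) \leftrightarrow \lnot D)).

\lnot D \lor \lnot B

D \to (B \to ((A \to (D \lor B)) \leftrightarrow \lnot D))
≡ \lnot D \lor (B \to ((A \to (D \lor B)) \leftrightarrow \lnot D))   [eliminate \to]
≡ \lnot D \lor \lnot B \lor ((A \to (D \lor B)) \leftrightarrow \lnot D)   [eliminate \to]
≡ \lnot D \lor \lnot B \lor (((A \to (D \lor B)) \to \lnot D) \land (\lnot D \to (A \to (D \lor B))))   [eliminate \leftrightarrow]
≡ \lnot D \lor \lnot B \lor ((\lnot (A \to (D \lor B)) \lor \lnot D) \land (\lnot D \to (A \to (D \lor B))))   [eliminate \to]
≡ \lnot D \lor \lnot B \lor ((\lnot (\lnot A \lor D \lor B) \lor \lnot D) \land (\lnot D \to (A \to (D \lor B))))   [eliminate \to]
≡ \lnot D \lor \lnot B \lor ((\lnot (\lnot A \lor D \lor B) \lor \lnot D) \land (\lnot \lnot D \lor (A \to (D \lor B))))   [eliminate \to]
≡ \lnot D \lor \lnot B \lor ((\lnot (\lnot A \lor D \lor B) \lor \lnot D) \land (\lnot \lnot D \lor \lnot A \lor D \lor B))   [eliminate \to]
≡ \lnot D \lor \lnot B \lor (((\lnot \lnot A \land \lnot D \land \lnot B) \lor \lnot D) \land (\lnot \lnot D \lor \lnot A \lor D \lor B))   [De Morgan]
≡ \lnot D \lor \lnot B \lor (((A \land \lnot D \land \lnot B) \lor \lnot D) \land (\lnot \lnot D \lor \lnot A \lor D \lor B))   [double negation]
≡ \lnot D \lor \lnot B \lor (((A \land \lnot D \land \lnot B) \lor \lnot D) \land (D \lor \lnot A \lor D \lor B))   [double negation]
≡ (\lnot D \lor \lnot B \lor A \lor \lnot D) \land (\lnot D \lor \lnot B \lor \lnot D \lor \lnot D) \land (\lnot D \lor \lnot B \lor \lnot B \lor \lnot D) \land (\lnot D \lor \lnot B \lor D \lor \lnot A \lor D \lor B)   [distribute \lor over \land]
≡ \lnot D \lor \lnot B   [simplify]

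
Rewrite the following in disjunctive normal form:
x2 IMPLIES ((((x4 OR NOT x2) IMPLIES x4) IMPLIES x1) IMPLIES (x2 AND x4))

x2 IMPLIES ((((x4 OR NOT x2) IMPLIES x4) IMPLIES x1) IMPLIES (x2 AND x4))
≡ NOT x2 OR ((((x4 OR NOT x2) IMPLIES x4) IMPLIES x1) IMPLIES (x2 AND x4))   — eliminate IMPLIES
≡ NOT x2 OR NOT (((x4 OR NOT x2) IMPLIES x4) IMPLIES x1) OR (x2 AND x4)   — eliminate IMPLIES
≡ NOT x2 OR NOT (NOT ((x4 OR NOT x2) IMPLIES x4) OR x1) OR (x2 AND x4)   — eliminate IMPLIES
≡ NOT x2 OR NOT (NOT (NOT (x4 OR NOT x2) OR x4) OR x1) OR (x2 AND x4)   — eliminate IMPLIES
≡ NOT x2 OR (NOT NOT (NOT (x4 OR NOT x2) OR x4) AND NOT x1) OR (x2 AND x4)   — De Morgan
≡ NOT x2 OR ((NOT (x4 OR NOT x2) OR x4) AND NOT x1) OR (x2 AND x4)   — double negation
≡ NOT x2 OR (((NOT x4 AND NOT NOT x2) OR x4) AND NOT x1) OR (x2 AND x4)   — De Morgan
≡ NOT x2 OR (((NOT x4 AND x2) OR x4) AND NOT x1) OR (x2 AND x4)   — double negation
≡ NOT x2 OR (NOT x4 AND x2 AND NOT x1) OR (x4 AND NOT x1) OR (x2 AND x4)   — distribute AND over OR

NOT x2 OR (NOT x4 AND x2 AND NOT x1) OR (x4 AND NOT x1) OR (x2 AND x4)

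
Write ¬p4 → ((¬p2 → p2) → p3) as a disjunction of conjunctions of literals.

p4 ∨ ¬p2 ∨ p3

¬p4 → ((¬p2 → p2) → p3)
⇔ ¬¬p4 ∨ ((¬p2 → p2) → p3)   [eliminate →]
⇔ ¬¬p4 ∨ ¬(¬p2 → p2) ∨ p3   [eliminate →]
⇔ ¬¬p4 ∨ ¬(¬¬p2 ∨ p2) ∨ p3   [eliminate →]
⇔ p4 ∨ ¬(¬¬p2 ∨ p2) ∨ p3   [double negation]
⇔ p4 ∨ ¬¬¬p2 ∧ ¬p2 ∨ p3   [De Morgan]
⇔ p4 ∨ ¬p2 ∧ ¬p2 ∨ p3   [double negation]
⇔ p4 ∨ ¬p2 ∨ p3   [simplify]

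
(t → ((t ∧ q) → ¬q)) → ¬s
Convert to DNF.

(t ∧ q) ∨ ¬s

(t → ((t ∧ q) → ¬q)) → ¬s
≡ ¬(t → ((t ∧ q) → ¬q)) ∨ ¬s
≡ ¬(¬t ∨ ((t ∧ q) → ¬q)) ∨ ¬s
≡ ¬(¬t ∨ ¬(t ∧ q) ∨ ¬q) ∨ ¬s
≡ (¬¬t ∧ ¬¬(t ∧ q) ∧ ¬¬q) ∨ ¬s
≡ (t ∧ ¬¬(t ∧ q) ∧ ¬¬q) ∨ ¬s
≡ (t ∧ t ∧ q ∧ ¬¬q) ∨ ¬s
≡ (t ∧ t ∧ q ∧ q) ∨ ¬s
≡ (t ∧ q) ∨ ¬s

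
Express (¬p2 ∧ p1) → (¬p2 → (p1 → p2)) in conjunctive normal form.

(¬p2 ∧ p1) → (¬p2 → (p1 → p2))
⇔ ¬(¬p2 ∧ p1) ∨ (¬p2 → (p1 → p2))   (eliminate →)
⇔ ¬(¬p2 ∧ p1) ∨ ¬¬p2 ∨ (p1 → p2)   (eliminate →)
⇔ ¬(¬p2 ∧ p1) ∨ ¬¬p2 ∨ ¬p1 ∨ p2   (eliminate →)
⇔ ¬¬p2 ∨ ¬p1 ∨ ¬¬p2 ∨ ¬p1 ∨ p2   (De Morgan)
⇔ p2 ∨ ¬p1 ∨ ¬¬p2 ∨ ¬p1 ∨ p2   (double negation)
⇔ p2 ∨ ¬p1 ∨ p2 ∨ ¬p1 ∨ p2   (double negation)
⇔ p2 ∨ ¬p1   (simplify)

p2 ∨ ¬p1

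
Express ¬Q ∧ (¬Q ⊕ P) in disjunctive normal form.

¬Q ∧ (¬Q ⊕ P)
⇔ ¬Q ∧ ((¬Q ∧ ¬P) ∨ (¬¬Q ∧ P))   [expand ⊕]
⇔ ¬Q ∧ ((¬Q ∧ ¬P) ∨ (Q ∧ P))   [double negation]
⇔ (¬Q ∧ ¬Q ∧ ¬P) ∨ (¬Q ∧ Q ∧ P)   [distribute ∧ over ∨]
⇔ ¬Q ∧ ¬P   [simplify]

¬Q ∧ ¬P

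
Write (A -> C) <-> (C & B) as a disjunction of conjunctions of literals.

(A & ~C) | (C & B)

(A -> C) <-> (C & B)
= ((A -> C) -> (C & B)) & ((C & B) -> (A -> C))
= (~(A -> C) | (C & B)) & ((C & B) -> (A -> C))
= (~(~A | C) | (C & B)) & ((C & B) -> (A -> C))
= (~(~A | C) | (C & B)) & (~(C & B) | (A -> C))
= (~(~A | C) | (C & B)) & (~(C & B) | ~A | C)
= ((~~A & ~C) | (C & B)) & (~(C & B) | ~A | C)
= ((A & ~C) | (C & B)) & (~(C & B) | ~A | C)
= ((A & ~C) | (C & B)) & (~C | ~B | ~A | C)
= (A & ~C & ~C) | (A & ~C & ~B) | (A & ~C & ~A) | (A & ~C & C) | (C & B & ~C) | (C & B & ~B) | (C & B & ~A) | (C & B & C)
= (A & ~C) | (C & B)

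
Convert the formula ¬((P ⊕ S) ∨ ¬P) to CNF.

(¬P ∨ S) ∧ P

¬((P ⊕ S) ∨ ¬P)
= ¬(((P ∨ S) ∧ ¬(P ∧ S)) ∨ ¬P)   (expand ⊕)
= ¬((P ∨ S) ∧ ¬(P ∧ S)) ∧ ¬¬P   (De Morgan)
= (¬(P ∨ S) ∨ ¬¬(P ∧ S)) ∧ ¬¬P   (De Morgan)
= ((¬P ∧ ¬S) ∨ ¬¬(P ∧ S)) ∧ ¬¬P   (De Morgan)
= ((¬P ∧ ¬S) ∨ (P ∧ S)) ∧ ¬¬P   (double negation)
= ((¬P ∧ ¬S) ∨ (P ∧ S)) ∧ P   (double negation)
= (¬P ∨ P) ∧ (¬P ∨ S) ∧ (¬S ∨ P) ∧ (¬S ∨ S) ∧ P   (distribute ∨ over ∧)
= (¬P ∨ S) ∧ P   (simplify)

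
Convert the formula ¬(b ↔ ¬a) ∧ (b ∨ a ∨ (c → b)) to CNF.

(b ∨ ¬a) ∧ (a ∨ ¬b) ∧ (b ∨ a ∨ ¬c)

¬(b ↔ ¬a) ∧ (b ∨ a ∨ (c → b))
⇔ ¬((b → ¬a) ∧ (¬a → b)) ∧ (b ∨ a ∨ (c → b))   [eliminate ↔]
⇔ ¬((¬b ∨ ¬a) ∧ (¬a → b)) ∧ (b ∨ a ∨ (c → b))   [eliminate →]
⇔ ¬((¬b ∨ ¬a) ∧ (¬¬a ∨ b)) ∧ (b ∨ a ∨ (c → b))   [eliminate →]
⇔ ¬((¬b ∨ ¬a) ∧ (¬¬a ∨ b)) ∧ (b ∨ a ∨ ¬c ∨ b)   [eliminate →]
⇔ (¬(¬b ∨ ¬a) ∨ ¬(¬¬a ∨ b)) ∧ (b ∨ a ∨ ¬c ∨ b)   [De Morgan]
⇔ ((¬¬b ∧ ¬¬a) ∨ ¬(¬¬a ∨ b)) ∧ (b ∨ a ∨ ¬c ∨ b)   [De Morgan]
⇔ ((b ∧ ¬¬a) ∨ ¬(¬¬a ∨ b)) ∧ (b ∨ a ∨ ¬c ∨ b)   [double negation]
⇔ ((b ∧ a) ∨ ¬(¬¬a ∨ b)) ∧ (b ∨ a ∨ ¬c ∨ b)   [double negation]
⇔ ((b ∧ a) ∨ (¬¬¬a ∧ ¬b)) ∧ (b ∨ a ∨ ¬c ∨ b)   [De Morgan]
⇔ ((b ∧ a) ∨ (¬a ∧ ¬b)) ∧ (b ∨ a ∨ ¬c ∨ b)   [double negation]
⇔ (b ∨ ¬a) ∧ (b ∨ ¬b) ∧ (a ∨ ¬a) ∧ (a ∨ ¬b) ∧ (b ∨ a ∨ ¬c ∨ b)   [distribute ∨ over ∧]
⇔ (b ∨ ¬a) ∧ (a ∨ ¬b) ∧ (b ∨ a ∨ ¬c)   [simplify]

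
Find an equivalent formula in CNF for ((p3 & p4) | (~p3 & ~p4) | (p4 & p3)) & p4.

((p3 & p4) | (~p3 & ~p4) | (p4 & p3)) & p4
≡ (p3 | ~p3 | p4) & (p3 | ~p3 | p3) & (p3 | ~p4 | p4) & (p3 | ~p4 | p3) & (p4 | ~p3 | p4) & (p4 | ~p3 | p3) & (p4 | ~p4 | p4) & (p4 | ~p4 | p3) & p4   (distribute | over &)
≡ (p3 | ~p4) & p4   (simplify)

(p3 | ~p4) & p4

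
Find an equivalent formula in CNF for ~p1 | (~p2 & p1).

~p1 | ~p2

~p1 | (~p2 & p1)
≡ (~p1 | ~p2) & (~p1 | p1)   (distribute | over &)
≡ ~p1 | ~p2   (simplify)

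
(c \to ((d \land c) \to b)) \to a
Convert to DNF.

(c \to ((d \land c) \to b)) \to a
≡ \lnot (c \to ((d \land c) \to b)) \lor a   (eliminate \to)
≡ \lnot (\lnot c \lor ((d \land c) \to b)) \lor a   (eliminate \to)
≡ \lnot (\lnot c \lor \lnot (d \land c) \lor b) \lor a   (eliminate \to)
≡ (\lnot \lnot c \land \lnot \lnot (d \land c) \land \lnot b) \lor a   (De Morgan)
≡ (c \land \lnot \lnot (d \land c) \land \lnot b) \lor a   (double negation)
≡ (c \land d \land c \land \lnot b) \lor a   (double negation)
≡ (c \land d \land \lnot b) \lor a   (simplify)

(c \land d \land \lnot b) \lor a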